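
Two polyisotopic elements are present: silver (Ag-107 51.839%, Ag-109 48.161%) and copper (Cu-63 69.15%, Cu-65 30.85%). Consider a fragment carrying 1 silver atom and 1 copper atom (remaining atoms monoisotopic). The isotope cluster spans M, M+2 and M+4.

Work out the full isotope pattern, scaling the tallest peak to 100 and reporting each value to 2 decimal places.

Silver pattern (n=1): 0.51839 : 0.48161
Copper pattern (n=1): 0.6915 : 0.3085
Convolve the two distributions (both contribute in 2-u steps):
  M: 0.51839×0.6915 = 0.358467
  M+2: 0.51839×0.3085 + 0.48161×0.6915 = 0.492957
  M+4: 0.48161×0.3085 = 0.148577
Scale to base peak (0.492957) = 100: 72.72 : 100.00 : 30.14

72.72 : 100.00 : 30.14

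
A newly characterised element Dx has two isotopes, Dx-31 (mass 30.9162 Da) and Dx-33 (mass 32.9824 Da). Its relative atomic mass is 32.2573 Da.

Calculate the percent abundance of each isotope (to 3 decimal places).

Writing the weighted mean with unknown fraction x of Dx-31:
30.9162·x + 32.9824·(1 − x) = 32.2573
(30.9162 − 32.9824)·x = 32.2573 − 32.9824
x = -0.7251 / -2.0662 = 0.35093 → 35.093% Dx-31, 64.907% Dx-33.

Dx-31: 35.093%, Dx-33: 64.907%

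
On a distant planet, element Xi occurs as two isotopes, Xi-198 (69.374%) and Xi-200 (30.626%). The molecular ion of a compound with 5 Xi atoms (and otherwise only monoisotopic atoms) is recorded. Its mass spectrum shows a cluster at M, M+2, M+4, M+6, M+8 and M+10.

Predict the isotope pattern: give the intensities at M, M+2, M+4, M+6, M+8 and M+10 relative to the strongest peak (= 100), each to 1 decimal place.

Each Xi atom is independently Xi-198 (p = 0.69374) or Xi-200 (q = 0.30626); the cluster is the binomial expansion (p + q)^5.
P(M) = 0.69374^5 = 0.160688
P(M+2) = 5 × 0.69374^4 × 0.30626^1 = 0.354689
P(M+4) = 10 × 0.69374^3 × 0.30626^2 = 0.313163
P(M+6) = 10 × 0.69374^2 × 0.30626^3 = 0.138250
P(M+8) = 5 × 0.69374^1 × 0.30626^4 = 0.030516
P(M+10) = 0.30626^5 = 0.002694
The M+2 peak is largest (0.354689); scaling to 100 gives 45.3 : 100.0 : 88.3 : 39.0 : 8.6 : 0.8.

45.3 : 100.0 : 88.3 : 39.0 : 8.6 : 0.8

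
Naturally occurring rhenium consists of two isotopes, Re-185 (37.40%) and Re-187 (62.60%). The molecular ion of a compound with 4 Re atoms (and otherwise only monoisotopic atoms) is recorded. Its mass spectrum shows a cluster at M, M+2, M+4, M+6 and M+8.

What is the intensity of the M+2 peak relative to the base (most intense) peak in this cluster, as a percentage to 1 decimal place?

Term probabilities: M 0.0196, M+2 0.1310, M+4 0.3289, M+6 0.3670, M+8 0.1536. Base peak = M+6.
P(M+6) = C(4,3) × 0.3740^1 × 0.6260^3 = 4 × 0.3740 × 0.24531438 = 0.366990 (base)
P(M+2) = C(4,1) × 0.3740^3 × 0.6260^1 = 4 × 0.05231362 × 0.6260 = 0.130993
Relative intensity = 0.130993 / 0.366990 × 100 = 35.7

35.7%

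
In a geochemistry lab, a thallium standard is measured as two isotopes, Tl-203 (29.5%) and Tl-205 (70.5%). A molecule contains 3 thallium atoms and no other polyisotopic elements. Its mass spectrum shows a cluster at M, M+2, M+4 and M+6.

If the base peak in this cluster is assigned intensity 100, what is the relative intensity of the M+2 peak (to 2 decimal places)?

41.84

Term probabilities: M 0.0257, M+2 0.1841, M+4 0.4399, M+6 0.3504. Base peak = M+4.
P(M+4) = C(3,2) × 0.295^1 × 0.705^2 = 3 × 0.2950 × 0.497025 = 0.439867 (base)
P(M+2) = C(3,1) × 0.295^2 × 0.705^1 = 3 × 0.087025 × 0.7050 = 0.184058
Relative intensity = 0.184058 / 0.439867 × 100 = 41.84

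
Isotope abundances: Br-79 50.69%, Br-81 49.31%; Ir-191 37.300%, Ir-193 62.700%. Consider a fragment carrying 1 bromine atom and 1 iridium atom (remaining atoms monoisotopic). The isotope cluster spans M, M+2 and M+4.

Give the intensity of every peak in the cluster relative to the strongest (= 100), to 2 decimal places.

Bromine pattern (n=1): 0.5069 : 0.4931
Iridium pattern (n=1): 0.3730 : 0.6270
Convolve the two distributions (both contribute in 2-u steps):
  M: 0.5069×0.3730 = 0.189074
  M+2: 0.5069×0.6270 + 0.4931×0.3730 = 0.501753
  M+4: 0.4931×0.6270 = 0.309174
Scale to base peak (0.501753) = 100: 37.68 : 100.00 : 61.62

37.68 : 100.00 : 61.62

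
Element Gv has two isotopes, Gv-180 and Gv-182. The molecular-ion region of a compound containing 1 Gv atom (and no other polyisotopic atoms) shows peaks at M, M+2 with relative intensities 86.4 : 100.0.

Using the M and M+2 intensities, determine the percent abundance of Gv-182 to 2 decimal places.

53.65%

If p is the fraction of Gv that is Gv-180, then I(M+2)/I(M) = [C(1,1)·p^0·(1−p)] / p^1 = 1·(1−p)/p = 100.0/86.4 = 1.1574
(1−p)/p = 1.1574/1 = 1.1574  ⇒  p = 1/(1 + 1.1574) = 0.4635
Gv-180: 46.35%, Gv-182: 53.65%.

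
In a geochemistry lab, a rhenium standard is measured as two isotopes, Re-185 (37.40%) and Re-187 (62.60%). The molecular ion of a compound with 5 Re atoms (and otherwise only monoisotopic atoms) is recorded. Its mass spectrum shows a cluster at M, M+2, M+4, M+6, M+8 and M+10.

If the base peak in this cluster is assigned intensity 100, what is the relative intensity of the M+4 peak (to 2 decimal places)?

Term probabilities: M 0.0073, M+2 0.0612, M+4 0.2050, M+6 0.3431, M+8 0.2872, M+10 0.0961. Base peak = M+6.
P(M+6) = C(5,3) × 0.3740^2 × 0.6260^3 = 10 × 0.139876 × 0.24531438 = 0.343136 (base)
P(M+4) = C(5,2) × 0.3740^3 × 0.6260^2 = 10 × 0.05231362 × 0.391876 = 0.205005
Relative intensity = 0.205005 / 0.343136 × 100 = 59.74

59.74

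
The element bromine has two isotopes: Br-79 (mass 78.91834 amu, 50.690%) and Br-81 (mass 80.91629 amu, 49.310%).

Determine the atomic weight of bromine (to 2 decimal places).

Ar = Σ fᵢ·mᵢ = 0.50690 × 78.91834 + 0.49310 × 80.91629
= 40.003707 + 39.899823 = 79.903530 amu

79.90 amu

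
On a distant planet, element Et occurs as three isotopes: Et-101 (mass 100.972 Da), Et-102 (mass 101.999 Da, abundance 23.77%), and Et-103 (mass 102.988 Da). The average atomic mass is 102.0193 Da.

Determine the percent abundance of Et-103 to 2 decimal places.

39.84%

Let x and y be the fractions of Et-101 and Et-103. Then x + y = 1 − 0.2377 = 0.7623 and 100.972x + 102.988y = 102.0193 − 0.2377×101.999 = 77.7741377.
Substituting: 100.972x + 102.988(0.7623 − x) = 77.7741377
(100.972 − 102.988)x = -0.7336147  ⇒  x = 0.36390, y = 0.39840
Et-101: 36.39%, Et-103: 39.84%.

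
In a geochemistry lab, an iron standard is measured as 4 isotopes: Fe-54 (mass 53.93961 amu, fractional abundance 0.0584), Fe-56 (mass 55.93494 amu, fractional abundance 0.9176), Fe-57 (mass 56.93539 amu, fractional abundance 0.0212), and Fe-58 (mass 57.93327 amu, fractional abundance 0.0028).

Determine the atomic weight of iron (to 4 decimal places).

The abundance-weighted mean is 0.0584 × 53.93961 + 0.9176 × 55.93494 + 0.0212 × 56.93539 + 0.0028 × 57.93327
= 3.150073 + 51.325901 + 1.207030 + 0.162213 = 55.845217 amu

55.8452 amu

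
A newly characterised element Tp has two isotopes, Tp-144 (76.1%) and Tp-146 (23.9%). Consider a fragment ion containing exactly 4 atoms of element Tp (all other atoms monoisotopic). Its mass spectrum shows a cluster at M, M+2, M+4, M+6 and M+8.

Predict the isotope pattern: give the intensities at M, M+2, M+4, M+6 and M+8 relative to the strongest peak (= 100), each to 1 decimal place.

79.6 : 100.0 : 47.1 : 9.9 : 0.8

Each Tp atom is independently Tp-144 (p = 0.761) or Tp-146 (q = 0.239); the cluster is the binomial expansion (p + q)^4.
P(M) = 0.761^4 = 0.335381
P(M+2) = 4 × 0.761^3 × 0.239^1 = 0.421320
P(M+4) = 6 × 0.761^2 × 0.239^2 = 0.198480
P(M+6) = 4 × 0.761^1 × 0.239^3 = 0.041556
P(M+8) = 0.239^4 = 0.003263
The M+2 peak is largest (0.421320); scaling to 100 gives 79.6 : 100.0 : 47.1 : 9.9 : 0.8.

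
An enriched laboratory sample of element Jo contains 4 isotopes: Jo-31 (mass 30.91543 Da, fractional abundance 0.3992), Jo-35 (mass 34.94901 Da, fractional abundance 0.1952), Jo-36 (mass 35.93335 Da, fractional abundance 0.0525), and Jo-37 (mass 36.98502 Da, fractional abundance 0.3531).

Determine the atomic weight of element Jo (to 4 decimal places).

34.1094 Da

The abundance-weighted mean is 0.3992 × 30.91543 + 0.1952 × 34.94901 + 0.0525 × 35.93335 + 0.3531 × 36.98502
= 12.341440 + 6.822047 + 1.886501 + 13.059411 = 34.109399 Da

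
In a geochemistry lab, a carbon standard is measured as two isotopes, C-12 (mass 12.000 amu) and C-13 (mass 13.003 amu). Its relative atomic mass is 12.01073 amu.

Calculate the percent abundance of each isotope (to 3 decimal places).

Let x be the fractional abundance of C-12; then C-13 has abundance 1 − x.
12.000·x + 13.003·(1 − x) = 12.01073
(12.000 − 13.003)·x = 12.01073 − 13.003
x = -0.99227 / -1.003 = 0.98930 → 98.930% C-12, 1.070% C-13.

C-12: 98.930%, C-13: 1.070%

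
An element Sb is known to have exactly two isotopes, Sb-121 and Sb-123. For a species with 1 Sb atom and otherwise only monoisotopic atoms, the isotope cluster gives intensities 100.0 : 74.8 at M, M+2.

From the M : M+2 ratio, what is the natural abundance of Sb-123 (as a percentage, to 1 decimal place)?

42.8%

Write p for the Sb-121 fraction. I(M+2)/I(M) = [C(1,1)·p^0·(1−p)] / p^1 = 1·(1−p)/p = 74.8/100.0 = 0.7480
(1−p)/p = 0.7480/1 = 0.7480  ⇒  p = 1/(1 + 0.7480) = 0.5721
Sb-121: 57.2%, Sb-123: 42.8%.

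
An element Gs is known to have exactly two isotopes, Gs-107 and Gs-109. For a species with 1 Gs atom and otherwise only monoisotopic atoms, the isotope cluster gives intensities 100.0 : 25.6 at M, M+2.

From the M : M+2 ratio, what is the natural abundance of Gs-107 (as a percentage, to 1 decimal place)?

Write p for the Gs-107 fraction. I(M+2)/I(M) = [C(1,1)·p^0·(1−p)] / p^1 = 1·(1−p)/p = 25.6/100.0 = 0.2560
(1−p)/p = 0.2560/1 = 0.2560  ⇒  p = 1/(1 + 0.2560) = 0.7962
Gs-107: 79.6%, Gs-109: 20.4%.

79.6%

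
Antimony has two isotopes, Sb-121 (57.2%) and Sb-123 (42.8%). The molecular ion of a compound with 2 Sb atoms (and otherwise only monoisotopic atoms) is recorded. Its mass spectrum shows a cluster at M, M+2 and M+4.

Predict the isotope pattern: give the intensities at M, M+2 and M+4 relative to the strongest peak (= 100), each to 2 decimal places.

The 2 Sb atoms are independent, so intensities follow the terms of (0.572 + 0.428)^2.
P(M) = 0.572^2 = 0.327184
P(M+2) = 2 × 0.572^1 × 0.428^1 = 0.489632
P(M+4) = 0.428^2 = 0.183184
The M+2 peak is largest (0.489632); scaling to 100 gives 66.82 : 100.00 : 37.41.

66.82 : 100.00 : 37.41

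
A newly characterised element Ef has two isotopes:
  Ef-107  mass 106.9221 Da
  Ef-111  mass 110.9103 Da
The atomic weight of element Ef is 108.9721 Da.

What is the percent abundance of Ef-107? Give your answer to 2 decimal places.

Let x be the fractional abundance of Ef-107; then Ef-111 has abundance 1 − x.
106.9221·x + 110.9103·(1 − x) = 108.9721
(106.9221 − 110.9103)·x = 108.9721 − 110.9103
x = -1.9382 / -3.9882 = 0.48598 → 48.60% Ef-107, 51.40% Ef-111.

48.60%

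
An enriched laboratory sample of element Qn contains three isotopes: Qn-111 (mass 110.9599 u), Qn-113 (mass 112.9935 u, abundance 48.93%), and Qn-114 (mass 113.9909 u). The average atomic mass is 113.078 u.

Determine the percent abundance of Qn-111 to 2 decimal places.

Let x and y be the fractions of Qn-111 and Qn-114. Then x + y = 1 − 0.4893 = 0.5107 and 110.9599x + 113.9909y = 113.078 − 0.4893×112.9935 = 57.79028045.
Substituting: 110.9599x + 113.9909(0.5107 − x) = 57.79028045
(110.9599 − 113.9909)x = -0.42487218  ⇒  x = 0.14018, y = 0.37052
Qn-111: 14.02%, Qn-114: 37.05%.

14.02%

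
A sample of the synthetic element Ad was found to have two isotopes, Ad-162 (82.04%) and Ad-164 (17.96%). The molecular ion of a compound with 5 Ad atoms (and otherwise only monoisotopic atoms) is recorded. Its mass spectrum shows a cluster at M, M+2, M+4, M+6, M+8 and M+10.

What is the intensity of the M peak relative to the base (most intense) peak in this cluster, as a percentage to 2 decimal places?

Binomial terms of (0.8204 + 0.1796)^5: M 0.3716, M+2 0.4068, M+4 0.1781, M+6 0.0390, M+8 0.0043, M+10 0.0002 → M+2 is the base peak.
P(M+2) = C(5,1) × 0.8204^4 × 0.1796^1 = 5 × 0.45300459 × 0.1796 = 0.406798 (base)
P(M) = C(5,0) × 0.8204^5 × 0.1796^0 = 1 × 0.37164497 × 1.0000 = 0.371645
Relative intensity = 0.371645 / 0.406798 × 100 = 91.36

91.36%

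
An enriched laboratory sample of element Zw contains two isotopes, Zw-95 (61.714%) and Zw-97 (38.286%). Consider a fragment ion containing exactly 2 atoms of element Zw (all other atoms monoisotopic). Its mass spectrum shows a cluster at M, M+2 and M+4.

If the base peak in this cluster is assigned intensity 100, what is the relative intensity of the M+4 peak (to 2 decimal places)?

31.02

Term probabilities: M 0.3809, M+2 0.4726, M+4 0.1466. Base peak = M+2.
P(M+2) = C(2,1) × 0.61714^1 × 0.38286^1 = 2 × 0.61714 × 0.38286 = 0.472556 (base)
P(M+4) = C(2,2) × 0.61714^0 × 0.38286^2 = 1 × 1.0000 × 0.14658178 = 0.146582
Relative intensity = 0.146582 / 0.472556 × 100 = 31.02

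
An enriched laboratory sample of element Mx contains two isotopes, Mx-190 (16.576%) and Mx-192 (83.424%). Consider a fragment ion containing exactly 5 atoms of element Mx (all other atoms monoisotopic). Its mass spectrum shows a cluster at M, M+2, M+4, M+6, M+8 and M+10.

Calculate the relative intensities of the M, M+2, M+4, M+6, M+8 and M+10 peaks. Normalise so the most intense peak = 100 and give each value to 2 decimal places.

Each Mx atom is independently Mx-190 (p = 0.16576) or Mx-192 (q = 0.83424); the cluster is the binomial expansion (p + q)^5.
P(M) = 0.16576^5 = 0.000125
P(M+2) = 5 × 0.16576^4 × 0.83424^1 = 0.003149
P(M+4) = 10 × 0.16576^3 × 0.83424^2 = 0.031697
P(M+6) = 10 × 0.16576^2 × 0.83424^3 = 0.159526
P(M+8) = 5 × 0.16576^1 × 0.83424^4 = 0.401434
P(M+10) = 0.83424^5 = 0.404069
The M+10 peak is largest (0.404069); scaling to 100 gives 0.03 : 0.78 : 7.84 : 39.48 : 99.35 : 100.00.

0.03 : 0.78 : 7.84 : 39.48 : 99.35 : 100.00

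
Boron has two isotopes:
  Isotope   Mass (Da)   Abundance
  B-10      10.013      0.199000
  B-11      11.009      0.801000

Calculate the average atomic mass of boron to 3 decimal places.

Weight each isotope mass by its fractional abundance: 0.199000 × 10.013 + 0.801000 × 11.009
= 1.9926 + 8.8182 = 10.8108 Da

10.811 Da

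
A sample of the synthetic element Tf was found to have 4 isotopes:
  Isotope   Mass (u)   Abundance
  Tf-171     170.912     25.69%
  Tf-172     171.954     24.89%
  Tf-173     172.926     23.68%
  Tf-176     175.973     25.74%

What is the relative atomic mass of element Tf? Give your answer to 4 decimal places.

172.9510 u

Weight each isotope mass by its fractional abundance: 0.2569 × 170.912 + 0.2489 × 171.954 + 0.2368 × 172.926 + 0.2574 × 175.973
= 43.90729 + 42.79935 + 40.94888 + 45.29545 = 172.95097 u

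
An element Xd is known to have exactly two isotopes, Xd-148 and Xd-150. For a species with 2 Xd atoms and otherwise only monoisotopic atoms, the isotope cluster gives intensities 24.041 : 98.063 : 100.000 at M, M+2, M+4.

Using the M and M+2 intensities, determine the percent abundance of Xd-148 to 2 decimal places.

32.90%

Let p = fractional abundance of Xd-148. I(M+2)/I(M) = [C(2,1)·p^1·(1−p)] / p^2 = 2·(1−p)/p = 98.063/24.041 = 4.0790
(1−p)/p = 4.0790/2 = 2.0395  ⇒  p = 1/(1 + 2.0395) = 0.3290
Xd-148: 32.90%, Xd-150: 67.10%.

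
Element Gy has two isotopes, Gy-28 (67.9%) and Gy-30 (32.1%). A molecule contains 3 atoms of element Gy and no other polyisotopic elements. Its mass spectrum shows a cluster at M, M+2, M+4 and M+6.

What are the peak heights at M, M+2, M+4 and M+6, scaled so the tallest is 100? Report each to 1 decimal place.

Each Gy atom is independently Gy-28 (p = 0.679) or Gy-30 (q = 0.321); the cluster is the binomial expansion (p + q)^3.
P(M) = 0.679^3 = 0.313047
P(M+2) = 3 × 0.679^2 × 0.321^1 = 0.443982
P(M+4) = 3 × 0.679^1 × 0.321^2 = 0.209895
P(M+6) = 0.321^3 = 0.033076
The M+2 peak is largest (0.443982); scaling to 100 gives 70.5 : 100.0 : 47.3 : 7.4.

70.5 : 100.0 : 47.3 : 7.4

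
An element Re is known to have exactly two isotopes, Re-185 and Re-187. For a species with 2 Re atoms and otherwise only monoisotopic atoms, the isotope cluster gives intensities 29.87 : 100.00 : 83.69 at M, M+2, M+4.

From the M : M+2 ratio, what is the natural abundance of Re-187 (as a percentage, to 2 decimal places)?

Write p for the Re-185 fraction. I(M+2)/I(M) = [C(2,1)·p^1·(1−p)] / p^2 = 2·(1−p)/p = 100.00/29.87 = 3.3478
(1−p)/p = 3.3478/2 = 1.6739  ⇒  p = 1/(1 + 1.6739) = 0.3740
Re-185: 37.40%, Re-187: 62.60%.

62.60%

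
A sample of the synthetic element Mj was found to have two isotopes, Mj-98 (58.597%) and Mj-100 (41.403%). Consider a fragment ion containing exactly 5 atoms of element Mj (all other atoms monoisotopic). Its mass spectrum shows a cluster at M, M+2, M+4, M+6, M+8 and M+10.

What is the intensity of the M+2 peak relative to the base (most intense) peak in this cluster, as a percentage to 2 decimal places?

Binomial terms of (0.58597 + 0.41403)^5: M 0.0691, M+2 0.2441, M+4 0.3449, M+6 0.2437, M+8 0.0861, M+10 0.0122 → M+4 is the base peak.
P(M+4) = C(5,2) × 0.58597^3 × 0.41403^2 = 10 × 0.20119915 × 0.17142084 = 0.344897 (base)
P(M+2) = C(5,1) × 0.58597^4 × 0.41403^1 = 5 × 0.11789667 × 0.41403 = 0.244064
Relative intensity = 0.244064 / 0.344897 × 100 = 70.76

70.76%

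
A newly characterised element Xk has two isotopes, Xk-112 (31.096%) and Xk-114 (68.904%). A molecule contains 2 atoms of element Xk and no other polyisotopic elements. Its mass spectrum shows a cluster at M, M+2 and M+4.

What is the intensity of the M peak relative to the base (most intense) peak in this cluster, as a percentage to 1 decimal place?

Term probabilities: M 0.0967, M+2 0.4285, M+4 0.4748. Base peak = M+4.
P(M+4) = C(2,2) × 0.31096^0 × 0.68904^2 = 1 × 1.0000 × 0.47477612 = 0.474776 (base)
P(M) = C(2,0) × 0.31096^2 × 0.68904^0 = 1 × 0.09669612 × 1.0000 = 0.096696
Relative intensity = 0.096696 / 0.474776 × 100 = 20.4

20.4%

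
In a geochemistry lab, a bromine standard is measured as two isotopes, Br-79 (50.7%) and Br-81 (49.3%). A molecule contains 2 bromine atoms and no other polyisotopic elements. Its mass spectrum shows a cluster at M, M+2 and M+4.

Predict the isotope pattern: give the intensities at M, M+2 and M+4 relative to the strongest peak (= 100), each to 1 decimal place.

The 2 Br atoms are independent, so intensities follow the terms of (0.507 + 0.493)^2.
P(M) = 0.507^2 = 0.257049
P(M+2) = 2 × 0.507^1 × 0.493^1 = 0.499902
P(M+4) = 0.493^2 = 0.243049
The M+2 peak is largest (0.499902); scaling to 100 gives 51.4 : 100.0 : 48.6.

51.4 : 100.0 : 48.6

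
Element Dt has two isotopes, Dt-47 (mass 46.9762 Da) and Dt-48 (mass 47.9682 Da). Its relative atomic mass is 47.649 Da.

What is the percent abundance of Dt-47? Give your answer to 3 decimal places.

Writing the weighted mean with unknown fraction x of Dt-47:
46.9762·x + 47.9682·(1 − x) = 47.649
(46.9762 − 47.9682)·x = 47.649 − 47.9682
x = -0.3192 / -0.9920 = 0.32177 → 32.177% Dt-47, 67.823% Dt-48.

32.177%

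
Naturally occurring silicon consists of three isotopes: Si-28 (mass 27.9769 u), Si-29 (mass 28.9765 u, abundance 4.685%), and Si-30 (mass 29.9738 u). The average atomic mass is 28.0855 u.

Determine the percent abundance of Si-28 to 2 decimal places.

92.22%

The remaining 95.315% is split between Si-28 (fraction x) and Si-30 (fraction 0.95315 − x).
Substituting: 27.9769x + 29.9738(0.95315 − x) = 26.727950975
(27.9769 − 29.9738)x = -1.841576495  ⇒  x = 0.92222, y = 0.03093
Si-28: 92.22%, Si-30: 3.09%.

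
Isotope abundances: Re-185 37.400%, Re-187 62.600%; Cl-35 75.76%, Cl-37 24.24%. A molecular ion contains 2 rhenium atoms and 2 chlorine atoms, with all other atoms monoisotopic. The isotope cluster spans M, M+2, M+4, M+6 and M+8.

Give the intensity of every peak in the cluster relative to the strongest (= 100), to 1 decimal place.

Rhenium pattern (n=2): 0.139876 : 0.468248 : 0.391876
Chlorine pattern (n=2): 0.57395776 : 0.36728448 : 0.05875776
Convolve the two distributions (both contribute in 2-u steps):
  M: 0.139876×0.57395776 = 0.080283
  M+2: 0.139876×0.36728448 + 0.468248×0.57395776 = 0.320129
  M+4: 0.139876×0.05875776 + 0.468248×0.36728448 + 0.391876×0.57395776 = 0.405119
  M+6: 0.468248×0.05875776 + 0.391876×0.36728448 = 0.171443
  M+8: 0.391876×0.05875776 = 0.023026
Scale to base peak (0.405119) = 100: 19.8 : 79.0 : 100.0 : 42.3 : 5.7

19.8 : 79.0 : 100.0 : 42.3 : 5.7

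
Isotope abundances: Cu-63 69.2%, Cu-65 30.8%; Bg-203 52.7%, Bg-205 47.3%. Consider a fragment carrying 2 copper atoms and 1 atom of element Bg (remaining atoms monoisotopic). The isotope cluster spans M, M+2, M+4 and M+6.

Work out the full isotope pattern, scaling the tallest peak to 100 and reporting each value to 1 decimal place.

55.9 : 100.0 : 55.8 : 9.9

Copper pattern (n=2): 0.478864 : 0.426272 : 0.094864
Element Bg pattern (n=1): 0.5270 : 0.4730
Convolve the two distributions (both contribute in 2-u steps):
  M: 0.478864×0.5270 = 0.252361
  M+2: 0.478864×0.4730 + 0.426272×0.5270 = 0.451148
  M+4: 0.426272×0.4730 + 0.094864×0.5270 = 0.251620
  M+6: 0.094864×0.4730 = 0.044871
Scale to base peak (0.451148) = 100: 55.9 : 100.0 : 55.8 : 9.9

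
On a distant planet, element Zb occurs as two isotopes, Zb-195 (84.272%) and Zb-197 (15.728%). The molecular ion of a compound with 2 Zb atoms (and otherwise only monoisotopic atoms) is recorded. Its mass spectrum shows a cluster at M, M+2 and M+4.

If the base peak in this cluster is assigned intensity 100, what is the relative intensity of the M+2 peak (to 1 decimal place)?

37.3

Term probabilities: M 0.7102, M+2 0.2651, M+4 0.0247. Base peak = M.
P(M) = C(2,0) × 0.84272^2 × 0.15728^0 = 1 × 0.710177 × 1.0000 = 0.710177 (base)
P(M+2) = C(2,1) × 0.84272^1 × 0.15728^1 = 2 × 0.84272 × 0.15728 = 0.265086
Relative intensity = 0.265086 / 0.710177 × 100 = 37.3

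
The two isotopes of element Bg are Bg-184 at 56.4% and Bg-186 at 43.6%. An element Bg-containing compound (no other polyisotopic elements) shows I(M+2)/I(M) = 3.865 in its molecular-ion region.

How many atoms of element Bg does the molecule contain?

5

The M+2/M ratio from n Bg atoms is n · q/p = n · 0.436/0.564.
n = 3.865 × 0.564/0.436 = 5.00 ≈ 5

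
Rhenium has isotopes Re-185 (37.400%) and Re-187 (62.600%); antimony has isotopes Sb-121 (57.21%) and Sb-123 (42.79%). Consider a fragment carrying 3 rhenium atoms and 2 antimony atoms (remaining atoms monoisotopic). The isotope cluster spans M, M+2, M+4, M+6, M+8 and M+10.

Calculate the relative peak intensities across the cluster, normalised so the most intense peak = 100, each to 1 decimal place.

5.0 : 32.5 : 82.1 : 100.0 : 58.4 : 13.1

Rhenium pattern (n=3): 0.05231362 : 0.26268713 : 0.43968487 : 0.24531438
Antimony pattern (n=2): 0.32729841 : 0.48960318 : 0.18309841
Convolve the two distributions (both contribute in 2-u steps):
  M: 0.05231362×0.32729841 = 0.017122
  M+2: 0.05231362×0.48960318 + 0.26268713×0.32729841 = 0.111590
  M+4: 0.05231362×0.18309841 + 0.26268713×0.48960318 + 0.43968487×0.32729841 = 0.282099
  M+6: 0.26268713×0.18309841 + 0.43968487×0.48960318 + 0.24531438×0.32729841 = 0.343660
  M+8: 0.43968487×0.18309841 + 0.24531438×0.48960318 = 0.200612
  M+10: 0.24531438×0.18309841 = 0.044917
Scale to base peak (0.343660) = 100: 5.0 : 32.5 : 82.1 : 100.0 : 58.4 : 13.1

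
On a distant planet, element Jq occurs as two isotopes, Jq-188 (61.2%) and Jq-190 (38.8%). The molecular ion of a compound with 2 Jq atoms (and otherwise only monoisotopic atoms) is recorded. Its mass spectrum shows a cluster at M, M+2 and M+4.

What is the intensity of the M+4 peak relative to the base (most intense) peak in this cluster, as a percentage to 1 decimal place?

31.7%

Binomial terms of (0.612 + 0.388)^2: M 0.3745, M+2 0.4749, M+4 0.1505 → M+2 is the base peak.
P(M+2) = C(2,1) × 0.612^1 × 0.388^1 = 2 × 0.6120 × 0.3880 = 0.474912 (base)
P(M+4) = C(2,2) × 0.612^0 × 0.388^2 = 1 × 1.0000 × 0.150544 = 0.150544
Relative intensity = 0.150544 / 0.474912 × 100 = 31.7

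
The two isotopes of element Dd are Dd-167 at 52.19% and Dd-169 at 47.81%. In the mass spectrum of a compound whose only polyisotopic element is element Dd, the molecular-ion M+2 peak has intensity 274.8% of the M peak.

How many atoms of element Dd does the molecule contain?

3

With n Dd atoms, P(M+2)/P(M) = C(n,1)·p^(n−1)q / p^n = n·q/p = n · 0.4781/0.5219.
n = 2.748 × 0.5219/0.4781 = 3.00 ≈ 3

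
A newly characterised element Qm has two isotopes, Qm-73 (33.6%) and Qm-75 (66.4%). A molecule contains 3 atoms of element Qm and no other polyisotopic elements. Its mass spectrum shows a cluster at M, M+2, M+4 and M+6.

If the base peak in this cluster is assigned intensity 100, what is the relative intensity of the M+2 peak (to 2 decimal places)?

50.60

(0.336 + 0.664)^3 gives M 0.0379, M+2 0.2249, M+4 0.4444, M+6 0.2928; the largest is M+4.
P(M+4) = C(3,2) × 0.336^1 × 0.664^2 = 3 × 0.3360 × 0.440896 = 0.444423 (base)
P(M+2) = C(3,1) × 0.336^2 × 0.664^1 = 3 × 0.112896 × 0.6640 = 0.224889
Relative intensity = 0.224889 / 0.444423 × 100 = 50.60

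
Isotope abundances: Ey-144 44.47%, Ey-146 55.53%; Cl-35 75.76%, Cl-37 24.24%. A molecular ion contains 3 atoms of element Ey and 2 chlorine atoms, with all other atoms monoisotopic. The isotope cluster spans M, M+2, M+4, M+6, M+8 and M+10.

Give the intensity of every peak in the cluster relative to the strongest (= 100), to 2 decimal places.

13.93 : 61.11 : 100.00 : 74.18 : 24.03 : 2.78

Element Ey pattern (n=3): 0.08794302 : 0.3294452 : 0.41138053 : 0.17123125
Chlorine pattern (n=2): 0.57395776 : 0.36728448 : 0.05875776
Convolve the two distributions (both contribute in 2-u steps):
  M: 0.08794302×0.57395776 = 0.050476
  M+2: 0.08794302×0.36728448 + 0.3294452×0.57395776 = 0.221388
  M+4: 0.08794302×0.05875776 + 0.3294452×0.36728448 + 0.41138053×0.57395776 = 0.362282
  M+6: 0.3294452×0.05875776 + 0.41138053×0.36728448 + 0.17123125×0.57395776 = 0.268731
  M+8: 0.41138053×0.05875776 + 0.17123125×0.36728448 = 0.087062
  M+10: 0.17123125×0.05875776 = 0.010061
Scale to base peak (0.362282) = 100: 13.93 : 61.11 : 100.00 : 74.18 : 24.03 : 2.78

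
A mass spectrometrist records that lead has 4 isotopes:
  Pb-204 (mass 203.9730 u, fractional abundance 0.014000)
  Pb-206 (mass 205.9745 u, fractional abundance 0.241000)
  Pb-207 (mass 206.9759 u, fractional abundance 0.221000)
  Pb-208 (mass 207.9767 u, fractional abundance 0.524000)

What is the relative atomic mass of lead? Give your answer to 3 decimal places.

Weight each isotope mass by its fractional abundance: 0.014000 × 203.9730 + 0.241000 × 205.9745 + 0.221000 × 206.9759 + 0.524000 × 207.9767
= 2.85562 + 49.63985 + 45.74167 + 108.97979 = 207.21693 u

207.217 u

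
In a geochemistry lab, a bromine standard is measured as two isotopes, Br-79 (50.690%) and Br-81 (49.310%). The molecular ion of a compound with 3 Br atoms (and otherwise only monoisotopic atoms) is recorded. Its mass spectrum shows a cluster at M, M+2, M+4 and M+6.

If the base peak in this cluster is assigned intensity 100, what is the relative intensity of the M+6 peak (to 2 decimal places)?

31.54

Binomial terms of (0.50690 + 0.49310)^3: M 0.1302, M+2 0.3801, M+4 0.3698, M+6 0.1199 → M+2 is the base peak.
P(M+2) = C(3,1) × 0.50690^2 × 0.49310^1 = 3 × 0.25694761 × 0.4931 = 0.380103 (base)
P(M+6) = C(3,3) × 0.50690^0 × 0.49310^3 = 1 × 1.0000 × 0.11989609 = 0.119896
Relative intensity = 0.119896 / 0.380103 × 100 = 31.54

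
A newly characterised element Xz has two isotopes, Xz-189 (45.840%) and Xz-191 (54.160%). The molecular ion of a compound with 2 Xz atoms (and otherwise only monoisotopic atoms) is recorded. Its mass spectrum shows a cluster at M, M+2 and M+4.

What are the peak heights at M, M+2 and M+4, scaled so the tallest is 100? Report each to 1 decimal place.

42.3 : 100.0 : 59.1

The 2 Xz atoms are independent, so intensities follow the terms of (0.45840 + 0.54160)^2.
P(M) = 0.45840^2 = 0.210131
P(M+2) = 2 × 0.45840^1 × 0.54160^1 = 0.496539
P(M+4) = 0.54160^2 = 0.293331
The M+2 peak is largest (0.496539); scaling to 100 gives 42.3 : 100.0 : 59.1.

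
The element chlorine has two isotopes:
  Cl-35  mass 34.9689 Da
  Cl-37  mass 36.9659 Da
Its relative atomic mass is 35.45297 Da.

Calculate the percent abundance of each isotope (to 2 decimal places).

Cl-35: 75.76%, Cl-37: 24.24%

Writing the weighted mean with unknown fraction x of Cl-35:
34.9689·x + 36.9659·(1 − x) = 35.45297
(34.9689 − 36.9659)·x = 35.45297 − 36.9659
x = -1.51293 / -1.9970 = 0.75760 → 75.76% Cl-35, 24.24% Cl-37.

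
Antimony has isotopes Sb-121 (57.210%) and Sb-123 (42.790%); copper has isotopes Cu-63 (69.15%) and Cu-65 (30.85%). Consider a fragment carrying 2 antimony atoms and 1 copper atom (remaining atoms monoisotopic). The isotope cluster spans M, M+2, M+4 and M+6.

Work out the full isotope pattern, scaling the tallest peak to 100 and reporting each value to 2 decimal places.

51.49 : 100.00 : 63.17 : 12.85

Antimony pattern (n=2): 0.32729841 : 0.48960318 : 0.18309841
Copper pattern (n=1): 0.6915 : 0.3085
Convolve the two distributions (both contribute in 2-u steps):
  M: 0.32729841×0.6915 = 0.226327
  M+2: 0.32729841×0.3085 + 0.48960318×0.6915 = 0.439532
  M+4: 0.48960318×0.3085 + 0.18309841×0.6915 = 0.277655
  M+6: 0.18309841×0.3085 = 0.056486
Scale to base peak (0.439532) = 100: 51.49 : 100.00 : 63.17 : 12.85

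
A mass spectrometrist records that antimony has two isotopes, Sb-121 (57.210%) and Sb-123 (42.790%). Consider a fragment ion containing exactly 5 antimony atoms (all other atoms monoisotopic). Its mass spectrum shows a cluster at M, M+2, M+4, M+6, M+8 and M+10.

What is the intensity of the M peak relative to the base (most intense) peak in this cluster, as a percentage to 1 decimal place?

17.9%

Binomial terms of (0.57210 + 0.42790)^5: M 0.0613, M+2 0.2292, M+4 0.3428, M+6 0.2564, M+8 0.0959, M+10 0.0143 → M+4 is the base peak.
P(M+4) = C(5,2) × 0.57210^3 × 0.42790^2 = 10 × 0.18724742 × 0.18309841 = 0.342847 (base)
P(M) = C(5,0) × 0.57210^5 × 0.42790^0 = 1 × 0.06128578 × 1.0000 = 0.061286
Relative intensity = 0.061286 / 0.342847 × 100 = 17.9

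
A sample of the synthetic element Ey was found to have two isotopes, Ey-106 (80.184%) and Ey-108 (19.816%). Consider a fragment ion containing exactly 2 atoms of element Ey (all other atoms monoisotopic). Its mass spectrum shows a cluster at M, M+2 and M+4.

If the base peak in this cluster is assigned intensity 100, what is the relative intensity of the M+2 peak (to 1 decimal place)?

(0.80184 + 0.19816)^2 gives M 0.6429, M+2 0.3178, M+4 0.0393; the largest is M.
P(M) = C(2,0) × 0.80184^2 × 0.19816^0 = 1 × 0.64294739 × 1.0000 = 0.642947 (base)
P(M+2) = C(2,1) × 0.80184^1 × 0.19816^1 = 2 × 0.80184 × 0.19816 = 0.317785
Relative intensity = 0.317785 / 0.642947 × 100 = 49.4

49.4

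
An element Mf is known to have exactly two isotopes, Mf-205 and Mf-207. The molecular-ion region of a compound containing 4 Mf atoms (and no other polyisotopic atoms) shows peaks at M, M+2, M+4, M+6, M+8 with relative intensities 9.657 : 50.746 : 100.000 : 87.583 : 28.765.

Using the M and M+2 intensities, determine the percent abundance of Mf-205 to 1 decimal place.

Write p for the Mf-205 fraction. I(M+2)/I(M) = [C(4,1)·p^3·(1−p)] / p^4 = 4·(1−p)/p = 50.746/9.657 = 5.2548
(1−p)/p = 5.2548/4 = 1.3137  ⇒  p = 1/(1 + 1.3137) = 0.4322
Mf-205: 43.2%, Mf-207: 56.8%.

43.2%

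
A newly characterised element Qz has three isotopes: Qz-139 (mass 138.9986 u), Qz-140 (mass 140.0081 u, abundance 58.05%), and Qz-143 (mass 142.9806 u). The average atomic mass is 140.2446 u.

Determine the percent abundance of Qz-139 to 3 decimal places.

25.376%

The remaining 41.95% is split between Qz-139 (fraction x) and Qz-143 (fraction 0.4195 − x).
Substituting: 138.9986x + 142.9806(0.4195 − x) = 58.96989795
(138.9986 − 142.9806)x = -1.01046375  ⇒  x = 0.25376, y = 0.16574
Qz-139: 25.376%, Qz-143: 16.574%.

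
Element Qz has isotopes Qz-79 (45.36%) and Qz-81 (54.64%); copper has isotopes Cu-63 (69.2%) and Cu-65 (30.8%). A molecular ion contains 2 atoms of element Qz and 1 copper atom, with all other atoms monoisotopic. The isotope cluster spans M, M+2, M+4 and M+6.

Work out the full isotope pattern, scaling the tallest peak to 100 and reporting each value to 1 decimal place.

Element Qz pattern (n=2): 0.20575296 : 0.49569408 : 0.29855296
Copper pattern (n=1): 0.6920 : 0.3080
Convolve the two distributions (both contribute in 2-u steps):
  M: 0.20575296×0.6920 = 0.142381
  M+2: 0.20575296×0.3080 + 0.49569408×0.6920 = 0.406392
  M+4: 0.49569408×0.3080 + 0.29855296×0.6920 = 0.359272
  M+6: 0.29855296×0.3080 = 0.091954
Scale to base peak (0.406392) = 100: 35.0 : 100.0 : 88.4 : 22.6

35.0 : 100.0 : 88.4 : 22.6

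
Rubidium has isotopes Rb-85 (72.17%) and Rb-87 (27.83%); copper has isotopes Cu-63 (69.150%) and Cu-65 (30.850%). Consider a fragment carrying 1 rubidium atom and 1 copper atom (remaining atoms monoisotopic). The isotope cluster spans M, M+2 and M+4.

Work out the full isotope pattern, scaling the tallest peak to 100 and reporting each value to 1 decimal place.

100.0 : 83.2 : 17.2

Rubidium pattern (n=1): 0.7217 : 0.2783
Copper pattern (n=1): 0.6915 : 0.3085
Convolve the two distributions (both contribute in 2-u steps):
  M: 0.7217×0.6915 = 0.499056
  M+2: 0.7217×0.3085 + 0.2783×0.6915 = 0.415089
  M+4: 0.2783×0.3085 = 0.085856
Scale to base peak (0.499056) = 100: 100.0 : 83.2 : 17.2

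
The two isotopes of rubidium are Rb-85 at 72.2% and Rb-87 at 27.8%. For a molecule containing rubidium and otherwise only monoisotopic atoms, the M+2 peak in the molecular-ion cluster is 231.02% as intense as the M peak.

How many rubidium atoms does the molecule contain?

6

The M+2/M ratio from n Rb atoms is n · q/p = n · 0.278/0.722.
n = 2.3102 × 0.722/0.278 = 6.00 ≈ 6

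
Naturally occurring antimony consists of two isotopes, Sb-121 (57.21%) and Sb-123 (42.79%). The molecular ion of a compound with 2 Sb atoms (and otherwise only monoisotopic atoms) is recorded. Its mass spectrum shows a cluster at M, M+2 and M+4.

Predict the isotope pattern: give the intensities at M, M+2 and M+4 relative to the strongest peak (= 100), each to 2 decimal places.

Expanding (0.5721 + 0.4279)^2:
P(M) = 0.5721^2 = 0.327298
P(M+2) = 2 × 0.5721^1 × 0.4279^1 = 0.489603
P(M+4) = 0.4279^2 = 0.183098
The M+2 peak is largest (0.489603); scaling to 100 gives 66.85 : 100.00 : 37.40.

66.85 : 100.00 : 37.40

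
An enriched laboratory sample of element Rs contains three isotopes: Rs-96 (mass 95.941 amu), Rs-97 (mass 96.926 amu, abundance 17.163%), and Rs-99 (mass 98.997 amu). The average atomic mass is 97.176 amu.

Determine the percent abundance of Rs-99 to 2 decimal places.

The remaining 82.837% is split between Rs-96 (fraction x) and Rs-99 (fraction 0.82837 − x).
Substituting: 95.941x + 98.997(0.82837 − x) = 80.54059062
(95.941 − 98.997)x = -1.46555427  ⇒  x = 0.47957, y = 0.34880
Rs-96: 47.96%, Rs-99: 34.88%.

34.88%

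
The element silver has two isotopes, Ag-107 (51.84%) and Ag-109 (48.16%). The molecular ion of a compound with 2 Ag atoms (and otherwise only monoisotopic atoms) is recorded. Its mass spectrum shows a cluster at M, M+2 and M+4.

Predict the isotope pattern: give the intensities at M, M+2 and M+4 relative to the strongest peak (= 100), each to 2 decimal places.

53.82 : 100.00 : 46.45

Expanding (0.5184 + 0.4816)^2:
P(M) = 0.5184^2 = 0.268739
P(M+2) = 2 × 0.5184^1 × 0.4816^1 = 0.499323
P(M+4) = 0.4816^2 = 0.231939
The M+2 peak is largest (0.499323); scaling to 100 gives 53.82 : 100.00 : 46.45.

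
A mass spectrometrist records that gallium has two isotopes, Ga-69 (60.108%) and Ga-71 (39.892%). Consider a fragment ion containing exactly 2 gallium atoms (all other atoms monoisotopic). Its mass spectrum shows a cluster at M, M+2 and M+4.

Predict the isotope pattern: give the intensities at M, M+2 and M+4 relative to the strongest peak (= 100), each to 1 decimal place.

Expanding (0.60108 + 0.39892)^2:
P(M) = 0.60108^2 = 0.361297
P(M+2) = 2 × 0.60108^1 × 0.39892^1 = 0.479566
P(M+4) = 0.39892^2 = 0.159137
The M+2 peak is largest (0.479566); scaling to 100 gives 75.3 : 100.0 : 33.2.

75.3 : 100.0 : 33.2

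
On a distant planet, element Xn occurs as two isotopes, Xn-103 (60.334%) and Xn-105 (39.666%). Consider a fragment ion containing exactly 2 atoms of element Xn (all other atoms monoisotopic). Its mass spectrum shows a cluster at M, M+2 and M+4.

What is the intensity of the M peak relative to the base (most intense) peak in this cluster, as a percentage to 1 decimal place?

76.1%

Binomial terms of (0.60334 + 0.39666)^2: M 0.3640, M+2 0.4786, M+4 0.1573 → M+2 is the base peak.
P(M+2) = C(2,1) × 0.60334^1 × 0.39666^1 = 2 × 0.60334 × 0.39666 = 0.478642 (base)
P(M) = C(2,0) × 0.60334^2 × 0.39666^0 = 1 × 0.36401916 × 1.0000 = 0.364019
Relative intensity = 0.364019 / 0.478642 × 100 = 76.1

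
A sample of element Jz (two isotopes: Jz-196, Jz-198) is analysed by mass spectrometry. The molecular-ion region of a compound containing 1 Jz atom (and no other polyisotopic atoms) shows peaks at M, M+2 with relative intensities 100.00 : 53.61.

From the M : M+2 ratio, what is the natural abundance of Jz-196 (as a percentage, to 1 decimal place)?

65.1%

Write p for the Jz-196 fraction. I(M+2)/I(M) = [C(1,1)·p^0·(1−p)] / p^1 = 1·(1−p)/p = 53.61/100.00 = 0.5361
(1−p)/p = 0.5361/1 = 0.5361  ⇒  p = 1/(1 + 0.5361) = 0.6510
Jz-196: 65.1%, Jz-198: 34.9%.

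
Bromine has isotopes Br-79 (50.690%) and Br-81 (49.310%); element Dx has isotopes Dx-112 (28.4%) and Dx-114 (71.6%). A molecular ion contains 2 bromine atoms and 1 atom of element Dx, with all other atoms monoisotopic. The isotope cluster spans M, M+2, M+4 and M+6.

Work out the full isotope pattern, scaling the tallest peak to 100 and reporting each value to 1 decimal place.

Bromine pattern (n=2): 0.25694761 : 0.49990478 : 0.24314761
Element Dx pattern (n=1): 0.2840 : 0.7160
Convolve the two distributions (both contribute in 2-u steps):
  M: 0.25694761×0.2840 = 0.072973
  M+2: 0.25694761×0.7160 + 0.49990478×0.2840 = 0.325947
  M+4: 0.49990478×0.7160 + 0.24314761×0.2840 = 0.426986
  M+6: 0.24314761×0.7160 = 0.174094
Scale to base peak (0.426986) = 100: 17.1 : 76.3 : 100.0 : 40.8

17.1 : 76.3 : 100.0 : 40.8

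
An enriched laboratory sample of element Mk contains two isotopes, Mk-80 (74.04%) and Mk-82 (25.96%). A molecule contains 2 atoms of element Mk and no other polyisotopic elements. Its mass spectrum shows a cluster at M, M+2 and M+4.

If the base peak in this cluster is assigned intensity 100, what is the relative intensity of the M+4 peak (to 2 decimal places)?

12.29

Term probabilities: M 0.5482, M+2 0.3844, M+4 0.0674. Base peak = M.
P(M) = C(2,0) × 0.7404^2 × 0.2596^0 = 1 × 0.54819216 × 1.0000 = 0.548192 (base)
P(M+4) = C(2,2) × 0.7404^0 × 0.2596^2 = 1 × 1.0000 × 0.06739216 = 0.067392
Relative intensity = 0.067392 / 0.548192 × 100 = 12.29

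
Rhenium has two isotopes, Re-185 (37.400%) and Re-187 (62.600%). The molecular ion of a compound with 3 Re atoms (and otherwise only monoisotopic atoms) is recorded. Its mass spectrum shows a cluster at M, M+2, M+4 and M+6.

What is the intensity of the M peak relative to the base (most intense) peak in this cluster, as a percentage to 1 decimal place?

11.9%

Term probabilities: M 0.0523, M+2 0.2627, M+4 0.4397, M+6 0.2453. Base peak = M+4.
P(M+4) = C(3,2) × 0.37400^1 × 0.62600^2 = 3 × 0.3740 × 0.391876 = 0.439685 (base)
P(M) = C(3,0) × 0.37400^3 × 0.62600^0 = 1 × 0.05231362 × 1.0000 = 0.052314
Relative intensity = 0.052314 / 0.439685 × 100 = 11.9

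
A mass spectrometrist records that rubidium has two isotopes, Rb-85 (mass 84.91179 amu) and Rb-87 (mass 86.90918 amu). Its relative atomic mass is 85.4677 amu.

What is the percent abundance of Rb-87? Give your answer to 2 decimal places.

27.83%

Writing the weighted mean with unknown fraction x of Rb-85:
84.91179·x + 86.90918·(1 − x) = 85.4677
(84.91179 − 86.90918)·x = 85.4677 − 86.90918
x = -1.44148 / -1.99739 = 0.72168 → 72.17% Rb-85, 27.83% Rb-87.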